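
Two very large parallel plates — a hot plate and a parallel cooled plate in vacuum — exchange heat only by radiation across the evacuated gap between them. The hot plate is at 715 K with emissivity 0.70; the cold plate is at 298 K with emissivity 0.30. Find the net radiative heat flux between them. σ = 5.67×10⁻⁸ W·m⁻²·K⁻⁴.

q ≈ 3820 W/m²

For two infinite grey parallel plates, q = σ(T₁⁴ − T₂⁴)/(1/ε₁ + 1/ε₂ − 1).
T₁⁴ − T₂⁴ = 2.614×10¹¹ − 7.886×10⁹ = 2.535×10¹¹ K⁴.
1/ε₁ + 1/ε₂ − 1 = 1.429 + 3.333 − 1 = 3.762.
q = 5.67×10⁻⁸ × 2.535×10¹¹ / 3.762.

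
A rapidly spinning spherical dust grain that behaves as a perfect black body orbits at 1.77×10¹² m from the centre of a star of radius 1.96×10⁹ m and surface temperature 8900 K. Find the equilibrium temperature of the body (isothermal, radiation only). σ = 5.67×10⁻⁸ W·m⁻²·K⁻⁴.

T ≈ 209 K

The star's surface emits σT_*⁴; at distance d the flux is S = σT_*⁴(R_*/d)².
S = 5.67×10⁻⁸·(8900)⁴·(1.96×10⁹/1.77×10¹²)² = 436.2 W/m².
For an isothermal sphere T⁴ = (1−a)S/(4σ) = 1.923×10⁹ K⁴.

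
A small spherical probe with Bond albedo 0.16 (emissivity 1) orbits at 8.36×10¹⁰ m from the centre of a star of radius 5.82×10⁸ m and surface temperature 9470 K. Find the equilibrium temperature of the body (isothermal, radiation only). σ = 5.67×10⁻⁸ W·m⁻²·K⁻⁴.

T ≈ 535 K

The star's surface emits σT_*⁴; at distance d the flux is S = σT_*⁴(R_*/d)².
S = 5.67×10⁻⁸·(9470)⁴·(5.82×10⁸/8.36×10¹⁰)² = 22100 W/m².
For an isothermal sphere T⁴ = (1−a)S/(4σ) = 8.186×10¹⁰ K⁴.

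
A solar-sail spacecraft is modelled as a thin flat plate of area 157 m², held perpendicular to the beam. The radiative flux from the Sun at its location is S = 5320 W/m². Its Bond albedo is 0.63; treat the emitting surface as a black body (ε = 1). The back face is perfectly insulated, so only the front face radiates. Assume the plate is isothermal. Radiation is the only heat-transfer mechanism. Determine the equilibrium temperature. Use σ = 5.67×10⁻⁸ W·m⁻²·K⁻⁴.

T ≈ 432 K

At equilibrium, absorbed power = emitted power.
Absorbing cross-section = A = 157.0 m²; emitting surface = A = 157.0 m² (ratio 1).
(1−a)S·A_cross = εσ·A_surf·T⁴  ⇒  T⁴ = (1−a)S/(1σ).
T⁴ = 0.370·5320/(1·5.67×10⁻⁸) = 3.472×10¹⁰ K⁴.
T = (3.472×10¹⁰)^(1/4).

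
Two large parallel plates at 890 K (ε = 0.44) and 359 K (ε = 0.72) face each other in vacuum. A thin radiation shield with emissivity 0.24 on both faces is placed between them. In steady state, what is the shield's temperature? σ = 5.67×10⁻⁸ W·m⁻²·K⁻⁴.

T_s ≈ 737 K

In steady state the net flux on the hot side equals that on the cold side.
σ(T₁⁴−T_s⁴)/D₁ = σ(T_s⁴−T₂⁴)/D₂, with D₁ = 1/ε₁+1/ε_s−1 = 5.439, D₂ = 1/ε_s+1/ε₂−1 = 4.556.
Solve for T_s⁴: T_s⁴ = (D₂·T₁⁴ + D₁·T₂⁴)/(D₁+D₂) = 2.950×10¹¹ K⁴.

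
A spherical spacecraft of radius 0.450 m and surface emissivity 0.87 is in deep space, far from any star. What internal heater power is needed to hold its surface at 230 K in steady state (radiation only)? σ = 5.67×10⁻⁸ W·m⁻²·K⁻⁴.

P = εσ·4πr²·T⁴.
4πr² = 2.545 m²; T⁴ = 2.798×10⁹ K⁴.
P = 0.87·5.67×10⁻⁸·2.545·2.798×10⁹.

P ≈ 351 W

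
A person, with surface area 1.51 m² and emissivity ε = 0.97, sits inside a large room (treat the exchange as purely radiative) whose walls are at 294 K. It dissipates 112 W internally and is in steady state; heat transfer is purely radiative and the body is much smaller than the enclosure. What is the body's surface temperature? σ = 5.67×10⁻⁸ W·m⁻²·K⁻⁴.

For a small grey body in a large enclosure, net radiated power = εσA(T⁴ − T_w⁴).
Steady state: P = εσA(T⁴ − T_w⁴) with A = 1.51 m².
T⁴ = P/(εσA) + T_w⁴ = 112/(0.97·5.67×10⁻⁸·1.510) + (294)⁴
    = 1.349×10⁹ + 7.471×10⁹ = 8.820×10⁹ K⁴.

T ≈ 306 K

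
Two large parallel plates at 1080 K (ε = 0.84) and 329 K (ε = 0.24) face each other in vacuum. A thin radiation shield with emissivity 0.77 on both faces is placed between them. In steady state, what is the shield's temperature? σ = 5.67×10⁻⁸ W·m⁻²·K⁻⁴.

In steady state the net flux on the hot side equals that on the cold side.
σ(T₁⁴−T_s⁴)/D₁ = σ(T_s⁴−T₂⁴)/D₂, with D₁ = 1/ε₁+1/ε_s−1 = 1.489, D₂ = 1/ε_s+1/ε₂−1 = 4.465.
Solve for T_s⁴: T_s⁴ = (D₂·T₁⁴ + D₁·T₂⁴)/(D₁+D₂) = 1.023×10¹² K⁴.

T_s ≈ 1010 K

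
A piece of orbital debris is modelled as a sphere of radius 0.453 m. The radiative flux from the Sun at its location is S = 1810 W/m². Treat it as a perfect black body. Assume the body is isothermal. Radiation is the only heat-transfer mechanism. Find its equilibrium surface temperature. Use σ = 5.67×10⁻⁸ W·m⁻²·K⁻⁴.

At equilibrium, absorbed power = emitted power.
Absorbing cross-section = πr² = 0.6447 m²; emitting surface = 4πr² = 2.579 m² (ratio 4).
S·A_cross = εσ·A_surf·T⁴  ⇒  T⁴ = S/(4σ).
T⁴ = 1.00·1810/(4·5.67×10⁻⁸) = 7.981×10⁹ K⁴.
T = (7.981×10⁹)^(1/4).

T ≈ 299 K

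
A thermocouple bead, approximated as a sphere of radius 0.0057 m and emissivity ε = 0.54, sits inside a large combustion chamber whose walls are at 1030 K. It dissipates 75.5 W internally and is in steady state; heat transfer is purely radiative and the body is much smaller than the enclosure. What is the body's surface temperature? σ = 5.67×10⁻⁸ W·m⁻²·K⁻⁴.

T ≈ 1640 K

For a small grey body in a large enclosure, net radiated power = εσA(T⁴ − T_w⁴).
Steady state: P = εσA(T⁴ − T_w⁴) with A = 4πr² = 4.083×10⁻⁴ m².
T⁴ = P/(εσA) + T_w⁴ = 75.5/(0.54·5.67×10⁻⁸·4.083×10⁻⁴) + (1030)⁴
    = 6.040×10¹² + 1.126×10¹² = 7.165×10¹² K⁴.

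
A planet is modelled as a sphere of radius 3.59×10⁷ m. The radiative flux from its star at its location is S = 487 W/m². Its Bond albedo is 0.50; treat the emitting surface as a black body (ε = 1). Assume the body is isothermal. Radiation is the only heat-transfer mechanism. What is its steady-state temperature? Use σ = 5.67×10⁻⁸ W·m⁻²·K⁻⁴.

At equilibrium, absorbed power = emitted power.
Absorbing cross-section = πr² = 4.049×10¹⁵ m²; emitting surface = 4πr² = 1.620×10¹⁶ m² (ratio 4).
(1−a)S·A_cross = εσ·A_surf·T⁴  ⇒  T⁴ = (1−a)S/(4σ).
T⁴ = 0.500·487/(4·5.67×10⁻⁸) = 1.074×10⁹ K⁴.
T = (1.074×10⁹)^(1/4).

T ≈ 181 K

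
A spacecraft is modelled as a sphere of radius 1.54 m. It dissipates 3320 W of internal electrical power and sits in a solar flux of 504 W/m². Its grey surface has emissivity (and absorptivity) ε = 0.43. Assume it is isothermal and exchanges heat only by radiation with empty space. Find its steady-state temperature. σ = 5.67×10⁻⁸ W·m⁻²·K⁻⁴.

At steady state, absorbed solar power + internal power = radiated power.
Absorbed: α·S·A_cross = 0.43·504·7.451 = 1615 W (cross-section πr²).
Total input = 1615 + 3320 = 4935 W.
Radiated: εσ·A_surf·T⁴ with A_surf = 4πr² = 29.80 m².
T⁴ = 4935/(0.43·5.67×10⁻⁸·29.80) = 6.791×10⁹ K⁴.

T ≈ 287 K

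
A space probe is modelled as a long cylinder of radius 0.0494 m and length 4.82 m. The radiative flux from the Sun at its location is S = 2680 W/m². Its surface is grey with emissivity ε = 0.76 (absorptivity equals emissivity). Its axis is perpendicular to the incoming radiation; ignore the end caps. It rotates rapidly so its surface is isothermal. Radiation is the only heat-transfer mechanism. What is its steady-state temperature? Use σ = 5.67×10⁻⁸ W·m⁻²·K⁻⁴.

T ≈ 350 K

At equilibrium, absorbed power = emitted power.
Absorbing cross-section = 2rL = 0.4762 m²; emitting surface = 2πrL = 1.496 m² (ratio π).
εS·A_cross = εσ·A_surf·T⁴  ⇒  T⁴ = S/(πσ)   (ε cancels).
T⁴ = 2680/(π·5.67×10⁻⁸) = 1.505×10¹⁰ K⁴.
T = (1.505×10¹⁰)^(1/4).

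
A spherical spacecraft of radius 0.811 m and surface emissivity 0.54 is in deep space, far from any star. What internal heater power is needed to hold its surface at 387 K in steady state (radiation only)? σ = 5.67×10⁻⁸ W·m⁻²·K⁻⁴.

P ≈ 5680 W

P = εσ·4πr²·T⁴.
4πr² = 8.265 m²; T⁴ = 2.243×10¹⁰ K⁴.
P = 0.54·5.67×10⁻⁸·8.265·2.243×10¹⁰.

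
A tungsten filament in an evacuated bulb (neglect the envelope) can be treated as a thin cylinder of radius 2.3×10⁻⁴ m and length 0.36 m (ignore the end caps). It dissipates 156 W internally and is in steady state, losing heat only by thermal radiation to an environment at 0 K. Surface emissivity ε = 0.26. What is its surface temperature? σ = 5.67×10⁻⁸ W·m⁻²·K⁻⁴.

Steady state: internal power = radiated power, P = εσA T⁴.
Radiating area A = 2πrL = 5.202×10⁻⁴ m².
T⁴ = P/(εσA) = 156/(0.26·5.67×10⁻⁸·5.202×10⁻⁴) = 2.034×10¹³ K⁴.
T = (2.034×10¹³)^(1/4).

T ≈ 2120 K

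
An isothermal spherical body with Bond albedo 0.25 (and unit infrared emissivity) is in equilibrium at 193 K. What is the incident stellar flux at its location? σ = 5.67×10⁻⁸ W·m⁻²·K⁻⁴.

(1−a)S·πr² = σ·4πr²·T⁴ ⇒ S = 4σT⁴/(1−a).
S = 4·5.67×10⁻⁸·1.387×10⁹/0.750.

S ≈ 420 W/m²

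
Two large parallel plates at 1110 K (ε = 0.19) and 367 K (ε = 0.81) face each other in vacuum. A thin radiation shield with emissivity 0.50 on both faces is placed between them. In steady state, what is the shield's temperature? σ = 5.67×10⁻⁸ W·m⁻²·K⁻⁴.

T_s ≈ 801 K

In steady state the net flux on the hot side equals that on the cold side.
σ(T₁⁴−T_s⁴)/D₁ = σ(T_s⁴−T₂⁴)/D₂, with D₁ = 1/ε₁+1/ε_s−1 = 6.263, D₂ = 1/ε_s+1/ε₂−1 = 2.235.
Solve for T_s⁴: T_s⁴ = (D₂·T₁⁴ + D₁·T₂⁴)/(D₁+D₂) = 4.126×10¹¹ K⁴.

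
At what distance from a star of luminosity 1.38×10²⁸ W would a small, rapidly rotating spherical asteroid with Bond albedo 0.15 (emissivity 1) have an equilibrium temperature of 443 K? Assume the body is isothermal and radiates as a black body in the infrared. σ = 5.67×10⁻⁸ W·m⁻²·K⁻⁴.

d ≈ 3.27×10¹¹ m

For an isothermal black-emitting sphere, (1−a)S·πr² = σ·4πr²·T⁴ ⇒ S = 4σT⁴/(1−a).
S = 4·5.67×10⁻⁸·(443)⁴/0.850 = 10280 W/m².
Flux falls as S = L/(4πd²), so d = √(L/(4πS)) = √(1.38×10²⁸/(4π·10280)).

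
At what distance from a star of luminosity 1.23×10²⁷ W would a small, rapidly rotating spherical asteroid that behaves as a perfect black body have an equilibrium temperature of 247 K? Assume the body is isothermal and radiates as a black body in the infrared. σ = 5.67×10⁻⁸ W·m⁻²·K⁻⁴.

d ≈ 3.41×10¹¹ m

For an isothermal black-emitting sphere, (1−a)S·πr² = σ·4πr²·T⁴ ⇒ S = 4σT⁴/(1−a).
S = 4·5.67×10⁻⁸·(247)⁴/1.00 = 844.2 W/m².
Flux falls as S = L/(4πd²), so d = √(L/(4πS)) = √(1.23×10²⁷/(4π·844.2)).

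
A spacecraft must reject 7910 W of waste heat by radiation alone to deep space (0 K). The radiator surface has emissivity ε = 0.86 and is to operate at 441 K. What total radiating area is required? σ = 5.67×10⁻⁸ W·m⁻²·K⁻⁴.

A ≈ 4.29 m²

P = εσA T⁴ ⇒ A = P/(εσT⁴).
T⁴ = 3.782×10¹⁰ K⁴.
A = 7910/(0.86 × 5.67×10⁻⁸ × 3.782×10¹⁰).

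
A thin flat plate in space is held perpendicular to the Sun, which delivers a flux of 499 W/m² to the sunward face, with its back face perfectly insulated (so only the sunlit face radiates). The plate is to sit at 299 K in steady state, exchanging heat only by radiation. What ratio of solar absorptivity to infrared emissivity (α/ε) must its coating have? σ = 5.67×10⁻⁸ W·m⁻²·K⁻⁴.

Balance: αS·A = εσ·1A·T⁴ ⇒ α/ε = σT⁴/S.
α/ε = 5.67×10⁻⁸·(299)⁴/499 = 5.67×10⁻⁸·7.993×10⁹/499.

α/ε ≈ 0.908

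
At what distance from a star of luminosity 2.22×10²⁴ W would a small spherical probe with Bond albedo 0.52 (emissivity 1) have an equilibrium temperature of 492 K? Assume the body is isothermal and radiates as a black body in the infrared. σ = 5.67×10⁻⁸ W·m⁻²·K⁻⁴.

For an isothermal black-emitting sphere, (1−a)S·πr² = σ·4πr²·T⁴ ⇒ S = 4σT⁴/(1−a).
S = 4·5.67×10⁻⁸·(492)⁴/0.480 = 27690 W/m².
Flux falls as S = L/(4πd²), so d = √(L/(4πS)) = √(2.22×10²⁴/(4π·27690)).

d ≈ 2.53×10⁹ m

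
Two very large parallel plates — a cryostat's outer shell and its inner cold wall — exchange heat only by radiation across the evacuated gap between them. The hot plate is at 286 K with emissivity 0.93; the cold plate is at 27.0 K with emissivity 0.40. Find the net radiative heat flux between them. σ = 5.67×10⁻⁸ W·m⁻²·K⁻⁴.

For two infinite grey parallel plates, q = σ(T₁⁴ − T₂⁴)/(1/ε₁ + 1/ε₂ − 1).
T₁⁴ − T₂⁴ = 6.691×10⁹ − 5.314×10⁵ = 6.690×10⁹ K⁴.
1/ε₁ + 1/ε₂ − 1 = 1.075 + 2.500 − 1 = 2.575.
q = 5.67×10⁻⁸ × 6.690×10⁹ / 2.575.

q ≈ 147 W/m²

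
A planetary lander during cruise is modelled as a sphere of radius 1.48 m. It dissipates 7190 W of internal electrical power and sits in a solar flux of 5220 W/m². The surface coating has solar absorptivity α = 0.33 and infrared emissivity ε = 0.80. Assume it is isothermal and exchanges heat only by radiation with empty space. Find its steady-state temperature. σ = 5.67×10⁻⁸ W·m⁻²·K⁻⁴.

T ≈ 351 K

At steady state, absorbed solar power + internal power = radiated power.
Absorbed: α·S·A_cross = 0.33·5220·6.881 = 11850 W (cross-section πr²).
Total input = 11850 + 7190 = 19040 W.
Radiated: εσ·A_surf·T⁴ with A_surf = 4πr² = 27.53 m².
T⁴ = 19040/(0.80·5.67×10⁻⁸·27.53) = 1.525×10¹⁰ K⁴.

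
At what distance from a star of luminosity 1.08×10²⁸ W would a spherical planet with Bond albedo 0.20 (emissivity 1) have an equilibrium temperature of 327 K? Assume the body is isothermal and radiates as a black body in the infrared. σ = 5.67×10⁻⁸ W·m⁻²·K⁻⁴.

For an isothermal black-emitting sphere, (1−a)S·πr² = σ·4πr²·T⁴ ⇒ S = 4σT⁴/(1−a).
S = 4·5.67×10⁻⁸·(327)⁴/0.800 = 3241 W/m².
Flux falls as S = L/(4πd²), so d = √(L/(4πS)) = √(1.08×10²⁸/(4π·3241)).

d ≈ 5.15×10¹¹ m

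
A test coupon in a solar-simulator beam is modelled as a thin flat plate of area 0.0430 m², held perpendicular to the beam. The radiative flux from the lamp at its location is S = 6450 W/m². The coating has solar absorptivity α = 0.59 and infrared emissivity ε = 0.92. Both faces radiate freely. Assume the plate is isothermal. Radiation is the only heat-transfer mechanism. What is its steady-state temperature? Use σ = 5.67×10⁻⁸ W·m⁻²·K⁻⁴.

At equilibrium, absorbed power = emitted power.
Absorbing cross-section = A = 0.04300 m²; emitting surface = 2A = 0.08600 m² (ratio 2).
αS·A_cross = εσ·A_surf·T⁴  ⇒  T⁴ = αS/(ε·2σ).
T⁴ = 0.590·6450/(0.92·2·5.67×10⁻⁸) = 3.648×10¹⁰ K⁴.
T = (3.648×10¹⁰)^(1/4).

T ≈ 437 K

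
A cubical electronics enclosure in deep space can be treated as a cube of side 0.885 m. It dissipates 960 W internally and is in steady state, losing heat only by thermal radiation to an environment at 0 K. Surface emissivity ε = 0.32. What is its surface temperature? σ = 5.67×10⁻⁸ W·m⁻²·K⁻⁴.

Steady state: internal power = radiated power, P = εσA T⁴.
Radiating area A = 6L² = 4.699 m².
T⁴ = P/(εσA) = 960/(0.32·5.67×10⁻⁸·4.699) = 1.126×10¹⁰ K⁴.
T = (1.126×10¹⁰)^(1/4).

T ≈ 326 K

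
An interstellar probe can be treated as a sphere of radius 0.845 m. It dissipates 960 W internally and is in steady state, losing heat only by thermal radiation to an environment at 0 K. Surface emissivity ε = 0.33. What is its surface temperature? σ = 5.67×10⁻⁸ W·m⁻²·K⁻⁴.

Steady state: internal power = radiated power, P = εσA T⁴.
Radiating area A = 4πr² = 8.973 m².
T⁴ = P/(εσA) = 960/(0.33·5.67×10⁻⁸·8.973) = 5.718×10⁹ K⁴.
T = (5.718×10⁹)^(1/4).

T ≈ 275 K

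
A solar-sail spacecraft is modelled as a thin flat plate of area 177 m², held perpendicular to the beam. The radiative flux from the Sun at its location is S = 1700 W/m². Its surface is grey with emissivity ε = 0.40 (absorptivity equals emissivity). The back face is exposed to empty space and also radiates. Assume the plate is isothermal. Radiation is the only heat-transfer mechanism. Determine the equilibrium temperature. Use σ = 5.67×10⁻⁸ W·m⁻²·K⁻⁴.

T ≈ 350 K

At equilibrium, absorbed power = emitted power.
Absorbing cross-section = A = 177.0 m²; emitting surface = 2A = 354.0 m² (ratio 2).
εS·A_cross = εσ·A_surf·T⁴  ⇒  T⁴ = S/(2σ)   (ε cancels).
T⁴ = 1700/(2·5.67×10⁻⁸) = 1.499×10¹⁰ K⁴.
T = (1.499×10¹⁰)^(1/4).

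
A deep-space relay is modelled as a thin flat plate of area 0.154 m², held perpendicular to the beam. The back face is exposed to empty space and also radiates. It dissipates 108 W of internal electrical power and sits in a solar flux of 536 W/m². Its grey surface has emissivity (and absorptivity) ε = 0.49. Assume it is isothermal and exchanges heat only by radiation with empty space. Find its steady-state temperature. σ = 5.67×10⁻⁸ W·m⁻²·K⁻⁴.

At steady state, absorbed solar power + internal power = radiated power.
Absorbed: α·S·A_cross = 0.49·536·0.1540 = 40.45 W (cross-section A).
Total input = 40.45 + 108 = 148.4 W.
Radiated: εσ·A_surf·T⁴ with A_surf = 2A = 0.3080 m².
T⁴ = 148.4/(0.49·5.67×10⁻⁸·0.3080) = 1.735×10¹⁰ K⁴.

T ≈ 363 K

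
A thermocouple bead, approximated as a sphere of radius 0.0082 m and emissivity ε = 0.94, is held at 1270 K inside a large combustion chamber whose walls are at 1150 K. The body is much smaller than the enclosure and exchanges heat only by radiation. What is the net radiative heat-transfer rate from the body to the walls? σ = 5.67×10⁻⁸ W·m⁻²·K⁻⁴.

P_net ≈ 38.4 W

For a small grey body in a large enclosure: P_net = εσA(T_body⁴ − T_wall⁴).
A = 4πr² = 8.450×10⁻⁴ m²; T_body⁴ − T_wall⁴ = 2.601×10¹² − 1.749×10¹² = 8.524×10¹¹ K⁴.
|P_net| = 0.94·5.67×10⁻⁸·8.450×10⁻⁴·8.524×10¹¹.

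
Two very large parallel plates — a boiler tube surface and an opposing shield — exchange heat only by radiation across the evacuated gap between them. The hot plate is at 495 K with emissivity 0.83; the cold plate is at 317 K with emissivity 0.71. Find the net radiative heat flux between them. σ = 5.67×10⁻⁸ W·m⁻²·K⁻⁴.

q ≈ 1760 W/m²

For two infinite grey parallel plates, q = σ(T₁⁴ − T₂⁴)/(1/ε₁ + 1/ε₂ − 1).
T₁⁴ − T₂⁴ = 6.004×10¹⁰ − 1.010×10¹⁰ = 4.994×10¹⁰ K⁴.
1/ε₁ + 1/ε₂ − 1 = 1.205 + 1.408 − 1 = 1.613.
q = 5.67×10⁻⁸ × 4.994×10¹⁰ / 1.613.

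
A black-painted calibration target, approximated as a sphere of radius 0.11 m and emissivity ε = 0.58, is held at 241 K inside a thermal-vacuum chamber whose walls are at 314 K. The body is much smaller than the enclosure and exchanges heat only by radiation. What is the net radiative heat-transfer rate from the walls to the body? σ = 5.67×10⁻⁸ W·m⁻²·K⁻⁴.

P_net ≈ 31.7 W

For a small grey body in a large enclosure: P_net = εσA(T_body⁴ − T_wall⁴).
A = 4πr² = 0.1521 m²; T_body⁴ − T_wall⁴ = 3.373×10⁹ − 9.721×10⁹ = -6.348×10⁹ K⁴.
|P_net| = 0.58·5.67×10⁻⁸·0.1521·6.348×10⁹.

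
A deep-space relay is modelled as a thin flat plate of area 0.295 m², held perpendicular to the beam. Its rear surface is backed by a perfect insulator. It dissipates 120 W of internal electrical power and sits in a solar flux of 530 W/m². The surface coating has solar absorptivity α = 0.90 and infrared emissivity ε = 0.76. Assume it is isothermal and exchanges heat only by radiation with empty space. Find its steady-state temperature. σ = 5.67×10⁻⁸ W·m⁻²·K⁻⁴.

At steady state, absorbed solar power + internal power = radiated power.
Absorbed: α·S·A_cross = 0.90·530·0.2950 = 140.7 W (cross-section A).
Total input = 140.7 + 120 = 260.7 W.
Radiated: εσ·A_surf·T⁴ with A_surf = A = 0.2950 m².
T⁴ = 260.7/(0.76·5.67×10⁻⁸·0.2950) = 2.051×10¹⁰ K⁴.

T ≈ 378 K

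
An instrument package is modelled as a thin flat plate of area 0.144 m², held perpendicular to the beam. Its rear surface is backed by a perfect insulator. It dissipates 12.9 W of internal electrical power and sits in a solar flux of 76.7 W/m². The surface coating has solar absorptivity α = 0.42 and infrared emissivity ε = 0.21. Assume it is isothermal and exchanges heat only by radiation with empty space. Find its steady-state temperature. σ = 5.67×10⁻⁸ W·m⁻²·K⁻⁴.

T ≈ 318 K

At steady state, absorbed solar power + internal power = radiated power.
Absorbed: α·S·A_cross = 0.42·76.7·0.1440 = 4.639 W (cross-section A).
Total input = 4.639 + 12.9 = 17.54 W.
Radiated: εσ·A_surf·T⁴ with A_surf = A = 0.1440 m².
T⁴ = 17.54/(0.21·5.67×10⁻⁸·0.1440) = 1.023×10¹⁰ K⁴.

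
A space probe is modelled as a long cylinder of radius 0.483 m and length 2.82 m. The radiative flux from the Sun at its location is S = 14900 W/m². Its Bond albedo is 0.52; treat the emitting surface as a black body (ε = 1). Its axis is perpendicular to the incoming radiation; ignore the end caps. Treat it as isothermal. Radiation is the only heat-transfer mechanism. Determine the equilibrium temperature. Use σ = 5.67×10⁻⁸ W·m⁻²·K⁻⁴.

T ≈ 448 K

At equilibrium, absorbed power = emitted power.
Absorbing cross-section = 2rL = 2.724 m²; emitting surface = 2πrL = 8.558 m² (ratio π).
(1−a)S·A_cross = εσ·A_surf·T⁴  ⇒  T⁴ = (1−a)S/(πσ).
T⁴ = 0.480·14900/(π·5.67×10⁻⁸) = 4.015×10¹⁰ K⁴.
T = (4.015×10¹⁰)^(1/4).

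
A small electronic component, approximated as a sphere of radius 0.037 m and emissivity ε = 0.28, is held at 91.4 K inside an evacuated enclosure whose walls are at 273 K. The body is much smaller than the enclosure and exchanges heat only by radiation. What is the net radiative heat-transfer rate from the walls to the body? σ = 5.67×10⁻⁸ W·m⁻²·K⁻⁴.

For a small grey body in a large enclosure: P_net = εσA(T_body⁴ − T_wall⁴).
A = 4πr² = 0.01720 m²; T_body⁴ − T_wall⁴ = 6.979×10⁷ − 5.555×10⁹ = -5.485×10⁹ K⁴.
|P_net| = 0.28·5.67×10⁻⁸·0.01720·5.485×10⁹.

P_net ≈ 1.50 W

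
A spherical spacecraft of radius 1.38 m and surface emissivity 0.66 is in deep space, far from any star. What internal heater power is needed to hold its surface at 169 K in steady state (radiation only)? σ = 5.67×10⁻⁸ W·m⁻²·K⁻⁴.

P ≈ 731 W

P = εσ·4πr²·T⁴.
4πr² = 23.93 m²; T⁴ = 8.157×10⁸ K⁴.
P = 0.66·5.67×10⁻⁸·23.93·8.157×10⁸.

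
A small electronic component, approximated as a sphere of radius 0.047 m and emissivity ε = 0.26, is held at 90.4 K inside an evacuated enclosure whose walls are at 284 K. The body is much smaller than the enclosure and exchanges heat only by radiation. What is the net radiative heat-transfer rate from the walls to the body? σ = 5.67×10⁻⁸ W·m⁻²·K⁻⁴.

P_net ≈ 2.63 W

For a small grey body in a large enclosure: P_net = εσA(T_body⁴ − T_wall⁴).
A = 4πr² = 0.02776 m²; T_body⁴ − T_wall⁴ = 6.678×10⁷ − 6.505×10⁹ = -6.439×10⁹ K⁴.
|P_net| = 0.26·5.67×10⁻⁸·0.02776·6.439×10⁹.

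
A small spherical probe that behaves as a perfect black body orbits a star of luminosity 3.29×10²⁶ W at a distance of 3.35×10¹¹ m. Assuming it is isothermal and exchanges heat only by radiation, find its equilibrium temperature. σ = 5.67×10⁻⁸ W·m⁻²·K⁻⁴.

T ≈ 179 K

First find the stellar flux at distance d: S = L/(4πd²) = 3.29×10²⁶/(4π·(3.35×10¹¹)²) = 233.3 W/m².
For an isothermal sphere, absorbed (1−a)S·πr² = emitted σ·4πr²·T⁴, so T⁴ = (1−a)S/(4σ).
T⁴ = 1.00·233.3/(4·5.67×10⁻⁸) = 1.029×10⁹ K⁴.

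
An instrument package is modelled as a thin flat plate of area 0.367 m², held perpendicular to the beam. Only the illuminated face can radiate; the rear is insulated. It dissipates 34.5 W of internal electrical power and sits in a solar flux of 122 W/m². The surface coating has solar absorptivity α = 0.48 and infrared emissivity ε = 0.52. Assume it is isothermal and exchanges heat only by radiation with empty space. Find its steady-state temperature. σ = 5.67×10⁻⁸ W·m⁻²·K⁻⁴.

T ≈ 268 K

At steady state, absorbed solar power + internal power = radiated power.
Absorbed: α·S·A_cross = 0.48·122·0.3670 = 21.49 W (cross-section A).
Total input = 21.49 + 34.5 = 55.99 W.
Radiated: εσ·A_surf·T⁴ with A_surf = A = 0.3670 m².
T⁴ = 55.99/(0.52·5.67×10⁻⁸·0.3670) = 5.175×10⁹ K⁴.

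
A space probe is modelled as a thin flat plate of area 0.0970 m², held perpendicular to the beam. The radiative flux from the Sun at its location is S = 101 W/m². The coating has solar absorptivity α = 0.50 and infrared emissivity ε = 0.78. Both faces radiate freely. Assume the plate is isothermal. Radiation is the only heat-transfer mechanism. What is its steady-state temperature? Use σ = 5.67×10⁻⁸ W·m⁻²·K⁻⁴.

T ≈ 155 K

At equilibrium, absorbed power = emitted power.
Absorbing cross-section = A = 0.09700 m²; emitting surface = 2A = 0.1940 m² (ratio 2).
αS·A_cross = εσ·A_surf·T⁴  ⇒  T⁴ = αS/(ε·2σ).
T⁴ = 0.500·101/(0.78·2·5.67×10⁻⁸) = 5.709×10⁸ K⁴.
T = (5.709×10⁸)^(1/4).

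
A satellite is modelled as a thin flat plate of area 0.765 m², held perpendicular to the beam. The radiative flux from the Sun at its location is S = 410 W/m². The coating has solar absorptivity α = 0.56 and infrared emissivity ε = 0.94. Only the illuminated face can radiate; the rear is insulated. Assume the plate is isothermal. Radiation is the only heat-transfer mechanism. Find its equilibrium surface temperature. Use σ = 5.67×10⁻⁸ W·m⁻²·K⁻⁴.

T ≈ 256 K

At equilibrium, absorbed power = emitted power.
Absorbing cross-section = A = 0.7650 m²; emitting surface = A = 0.7650 m² (ratio 1).
αS·A_cross = εσ·A_surf·T⁴  ⇒  T⁴ = αS/(ε·1σ).
T⁴ = 0.560·410/(0.94·1·5.67×10⁻⁸) = 4.308×10⁹ K⁴.
T = (4.308×10⁹)^(1/4).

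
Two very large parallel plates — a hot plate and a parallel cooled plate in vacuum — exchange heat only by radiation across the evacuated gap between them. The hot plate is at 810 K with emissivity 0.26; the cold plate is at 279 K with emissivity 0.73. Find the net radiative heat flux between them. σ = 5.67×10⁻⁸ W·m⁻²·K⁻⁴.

q ≈ 5710 W/m²

For two infinite grey parallel plates, q = σ(T₁⁴ − T₂⁴)/(1/ε₁ + 1/ε₂ − 1).
T₁⁴ − T₂⁴ = 4.305×10¹¹ − 6.059×10⁹ = 4.244×10¹¹ K⁴.
1/ε₁ + 1/ε₂ − 1 = 3.846 + 1.370 − 1 = 4.216.
q = 5.67×10⁻⁸ × 4.244×10¹¹ / 4.216.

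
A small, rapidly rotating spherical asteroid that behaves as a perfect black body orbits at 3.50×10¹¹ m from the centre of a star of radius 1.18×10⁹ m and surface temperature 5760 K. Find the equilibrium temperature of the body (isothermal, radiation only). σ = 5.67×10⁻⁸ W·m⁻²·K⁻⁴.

T ≈ 236 K

The star's surface emits σT_*⁴; at distance d the flux is S = σT_*⁴(R_*/d)².
S = 5.67×10⁻⁸·(5760)⁴·(1.18×10⁹/3.50×10¹¹)² = 709.4 W/m².
For an isothermal sphere T⁴ = (1−a)S/(4σ) = 3.128×10⁹ K⁴.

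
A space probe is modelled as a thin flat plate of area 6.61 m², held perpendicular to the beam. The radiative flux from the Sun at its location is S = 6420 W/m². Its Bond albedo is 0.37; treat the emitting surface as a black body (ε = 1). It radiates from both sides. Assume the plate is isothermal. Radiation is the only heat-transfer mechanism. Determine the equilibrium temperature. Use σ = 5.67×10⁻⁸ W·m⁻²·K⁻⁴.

T ≈ 435 K

At equilibrium, absorbed power = emitted power.
Absorbing cross-section = A = 6.610 m²; emitting surface = 2A = 13.22 m² (ratio 2).
(1−a)S·A_cross = εσ·A_surf·T⁴  ⇒  T⁴ = (1−a)S/(2σ).
T⁴ = 0.630·6420/(2·5.67×10⁻⁸) = 3.567×10¹⁰ K⁴.
T = (3.567×10¹⁰)^(1/4).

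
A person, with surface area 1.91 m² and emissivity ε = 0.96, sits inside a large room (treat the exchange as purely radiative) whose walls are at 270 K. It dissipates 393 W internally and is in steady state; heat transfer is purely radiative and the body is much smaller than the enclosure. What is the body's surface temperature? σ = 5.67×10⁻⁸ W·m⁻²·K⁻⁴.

T ≈ 309 K

For a small grey body in a large enclosure, net radiated power = εσA(T⁴ − T_w⁴).
Steady state: P = εσA(T⁴ − T_w⁴) with A = 1.91 m².
T⁴ = P/(εσA) + T_w⁴ = 393/(0.96·5.67×10⁻⁸·1.910) + (270)⁴
    = 3.780×10⁹ + 5.314×10⁹ = 9.095×10⁹ K⁴.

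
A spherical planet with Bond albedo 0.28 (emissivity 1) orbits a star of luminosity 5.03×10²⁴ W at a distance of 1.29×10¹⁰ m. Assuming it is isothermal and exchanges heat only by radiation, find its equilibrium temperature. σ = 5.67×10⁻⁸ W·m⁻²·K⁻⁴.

T ≈ 296 K

First find the stellar flux at distance d: S = L/(4πd²) = 5.03×10²⁴/(4π·(1.29×10¹⁰)²) = 2405 W/m².
For an isothermal sphere, absorbed (1−a)S·πr² = emitted σ·4πr²·T⁴, so T⁴ = (1−a)S/(4σ).
T⁴ = 0.720·2405/(4·5.67×10⁻⁸) = 7.636×10⁹ K⁴.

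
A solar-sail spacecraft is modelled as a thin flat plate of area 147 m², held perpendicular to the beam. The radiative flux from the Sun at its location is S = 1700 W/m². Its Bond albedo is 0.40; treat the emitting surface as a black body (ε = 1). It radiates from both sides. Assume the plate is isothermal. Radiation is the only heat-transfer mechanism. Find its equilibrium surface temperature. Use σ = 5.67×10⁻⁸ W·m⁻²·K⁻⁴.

T ≈ 308 K

At equilibrium, absorbed power = emitted power.
Absorbing cross-section = A = 147.0 m²; emitting surface = 2A = 294.0 m² (ratio 2).
(1−a)S·A_cross = εσ·A_surf·T⁴  ⇒  T⁴ = (1−a)S/(2σ).
T⁴ = 0.600·1700/(2·5.67×10⁻⁸) = 8.995×10⁹ K⁴.
T = (8.995×10⁹)^(1/4).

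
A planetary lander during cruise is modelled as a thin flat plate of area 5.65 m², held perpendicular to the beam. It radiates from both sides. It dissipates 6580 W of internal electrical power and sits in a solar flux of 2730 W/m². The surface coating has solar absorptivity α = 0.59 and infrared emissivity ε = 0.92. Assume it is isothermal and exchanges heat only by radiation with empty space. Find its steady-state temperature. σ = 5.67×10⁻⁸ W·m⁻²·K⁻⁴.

T ≈ 404 K

At steady state, absorbed solar power + internal power = radiated power.
Absorbed: α·S·A_cross = 0.59·2730·5.650 = 9100 W (cross-section A).
Total input = 9100 + 6580 = 15680 W.
Radiated: εσ·A_surf·T⁴ with A_surf = 2A = 11.30 m².
T⁴ = 15680/(0.92·5.67×10⁻⁸·11.30) = 2.660×10¹⁰ K⁴.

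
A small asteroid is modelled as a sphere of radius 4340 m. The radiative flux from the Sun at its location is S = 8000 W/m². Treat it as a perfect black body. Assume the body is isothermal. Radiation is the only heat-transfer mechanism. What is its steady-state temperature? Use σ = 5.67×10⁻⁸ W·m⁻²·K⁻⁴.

T ≈ 433 K

At equilibrium, absorbed power = emitted power.
Absorbing cross-section = πr² = 5.917×10⁷ m²; emitting surface = 4πr² = 2.367×10⁸ m² (ratio 4).
S·A_cross = εσ·A_surf·T⁴  ⇒  T⁴ = S/(4σ).
T⁴ = 1.00·8000/(4·5.67×10⁻⁸) = 3.527×10¹⁰ K⁴.
T = (3.527×10¹⁰)^(1/4).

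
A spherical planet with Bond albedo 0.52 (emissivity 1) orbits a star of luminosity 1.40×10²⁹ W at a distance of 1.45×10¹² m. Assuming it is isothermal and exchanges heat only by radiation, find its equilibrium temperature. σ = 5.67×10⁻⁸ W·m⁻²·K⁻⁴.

First find the stellar flux at distance d: S = L/(4πd²) = 1.40×10²⁹/(4π·(1.45×10¹²)²) = 5299 W/m².
For an isothermal sphere, absorbed (1−a)S·πr² = emitted σ·4πr²·T⁴, so T⁴ = (1−a)S/(4σ).
T⁴ = 0.480·5299/(4·5.67×10⁻⁸) = 1.121×10¹⁰ K⁴.

T ≈ 325 K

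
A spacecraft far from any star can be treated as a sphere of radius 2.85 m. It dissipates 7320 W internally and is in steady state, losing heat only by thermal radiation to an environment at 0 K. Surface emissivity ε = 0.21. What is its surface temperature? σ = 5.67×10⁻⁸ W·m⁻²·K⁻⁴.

Steady state: internal power = radiated power, P = εσA T⁴.
Radiating area A = 4πr² = 102.1 m².
T⁴ = P/(εσA) = 7320/(0.21·5.67×10⁻⁸·102.1) = 6.023×10⁹ K⁴.
T = (6.023×10⁹)^(1/4).

T ≈ 279 K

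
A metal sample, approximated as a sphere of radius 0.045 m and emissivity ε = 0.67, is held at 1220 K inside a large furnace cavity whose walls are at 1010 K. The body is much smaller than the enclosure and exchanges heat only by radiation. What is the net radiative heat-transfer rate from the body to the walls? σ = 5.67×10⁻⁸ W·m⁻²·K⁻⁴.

P_net ≈ 1140 W

For a small grey body in a large enclosure: P_net = εσA(T_body⁴ − T_wall⁴).
A = 4πr² = 0.02545 m²; T_body⁴ − T_wall⁴ = 2.215×10¹² − 1.041×10¹² = 1.175×10¹² K⁴.
|P_net| = 0.67·5.67×10⁻⁸·0.02545·1.175×10¹².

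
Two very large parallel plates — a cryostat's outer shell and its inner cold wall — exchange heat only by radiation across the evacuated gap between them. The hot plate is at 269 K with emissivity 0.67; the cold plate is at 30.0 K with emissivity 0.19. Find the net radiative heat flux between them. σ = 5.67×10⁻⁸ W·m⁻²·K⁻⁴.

q ≈ 51.6 W/m²

For two infinite grey parallel plates, q = σ(T₁⁴ − T₂⁴)/(1/ε₁ + 1/ε₂ − 1).
T₁⁴ − T₂⁴ = 5.236×10⁹ − 8.100×10⁵ = 5.235×10⁹ K⁴.
1/ε₁ + 1/ε₂ − 1 = 1.493 + 5.263 − 1 = 5.756.
q = 5.67×10⁻⁸ × 5.235×10⁹ / 5.756.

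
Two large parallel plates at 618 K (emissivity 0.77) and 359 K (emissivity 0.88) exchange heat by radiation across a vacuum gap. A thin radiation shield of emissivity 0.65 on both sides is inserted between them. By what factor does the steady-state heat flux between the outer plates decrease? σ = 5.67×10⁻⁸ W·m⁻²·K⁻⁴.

Without shield: q₀ = σΔ(T⁴)/(1/ε₁+1/ε₂−1) with denominator 1.435.
With shield the two gaps are in series; the resistances add: (1/ε₁+1/ε_s−1)+(1/ε_s+1/ε₂−1) = 1.837+1.675 = 3.512.
Heat-flux ratio q₀/q = 3.512/1.435.

factor ≈ 2.45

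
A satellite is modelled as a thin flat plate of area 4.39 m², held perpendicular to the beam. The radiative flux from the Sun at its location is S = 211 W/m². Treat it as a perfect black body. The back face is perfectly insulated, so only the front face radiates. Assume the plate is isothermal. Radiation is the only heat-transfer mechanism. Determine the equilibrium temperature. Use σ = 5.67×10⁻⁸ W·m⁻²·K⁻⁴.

T ≈ 247 K

At equilibrium, absorbed power = emitted power.
Absorbing cross-section = A = 4.390 m²; emitting surface = A = 4.390 m² (ratio 1).
S·A_cross = εσ·A_surf·T⁴  ⇒  T⁴ = S/(1σ).
T⁴ = 1.00·211/(1·5.67×10⁻⁸) = 3.721×10⁹ K⁴.
T = (3.721×10⁹)^(1/4).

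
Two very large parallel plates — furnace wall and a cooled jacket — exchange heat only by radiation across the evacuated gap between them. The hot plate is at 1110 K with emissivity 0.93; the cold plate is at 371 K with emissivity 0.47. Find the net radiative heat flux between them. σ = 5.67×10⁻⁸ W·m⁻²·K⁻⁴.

q ≈ 38600 W/m²

For two infinite grey parallel plates, q = σ(T₁⁴ − T₂⁴)/(1/ε₁ + 1/ε₂ − 1).
T₁⁴ − T₂⁴ = 1.518×10¹² − 1.895×10¹⁰ = 1.499×10¹² K⁴.
1/ε₁ + 1/ε₂ − 1 = 1.075 + 2.128 − 1 = 2.203.
q = 5.67×10⁻⁸ × 1.499×10¹² / 2.203.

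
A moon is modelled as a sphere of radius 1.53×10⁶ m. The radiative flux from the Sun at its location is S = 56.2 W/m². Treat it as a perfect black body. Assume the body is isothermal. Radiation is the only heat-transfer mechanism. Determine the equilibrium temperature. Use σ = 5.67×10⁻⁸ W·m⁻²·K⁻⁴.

At equilibrium, absorbed power = emitted power.
Absorbing cross-section = πr² = 7.354×10¹² m²; emitting surface = 4πr² = 2.942×10¹³ m² (ratio 4).
S·A_cross = εσ·A_surf·T⁴  ⇒  T⁴ = S/(4σ).
T⁴ = 1.00·56.2/(4·5.67×10⁻⁸) = 2.478×10⁸ K⁴.
T = (2.478×10⁸)^(1/4).

T ≈ 125 K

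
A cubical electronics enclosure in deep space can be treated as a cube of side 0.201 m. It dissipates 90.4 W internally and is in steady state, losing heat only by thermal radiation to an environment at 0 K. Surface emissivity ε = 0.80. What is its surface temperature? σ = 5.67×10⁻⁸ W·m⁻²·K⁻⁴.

T ≈ 301 K

Steady state: internal power = radiated power, P = εσA T⁴.
Radiating area A = 6L² = 0.2424 m².
T⁴ = P/(εσA) = 90.4/(0.80·5.67×10⁻⁸·0.2424) = 8.222×10⁹ K⁴.
T = (8.222×10⁹)^(1/4).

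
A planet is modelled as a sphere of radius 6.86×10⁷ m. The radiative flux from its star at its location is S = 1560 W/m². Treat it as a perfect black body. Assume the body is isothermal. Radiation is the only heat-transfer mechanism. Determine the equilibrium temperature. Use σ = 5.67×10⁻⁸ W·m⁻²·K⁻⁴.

T ≈ 288 K

At equilibrium, absorbed power = emitted power.
Absorbing cross-section = πr² = 1.478×10¹⁶ m²; emitting surface = 4πr² = 5.914×10¹⁶ m² (ratio 4).
S·A_cross = εσ·A_surf·T⁴  ⇒  T⁴ = S/(4σ).
T⁴ = 1.00·1560/(4·5.67×10⁻⁸) = 6.878×10⁹ K⁴.
T = (6.878×10⁹)^(1/4).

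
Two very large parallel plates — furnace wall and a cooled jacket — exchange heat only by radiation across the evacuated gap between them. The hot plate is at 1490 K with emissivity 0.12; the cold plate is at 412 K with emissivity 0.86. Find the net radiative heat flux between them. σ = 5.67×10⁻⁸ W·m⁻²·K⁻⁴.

For two infinite grey parallel plates, q = σ(T₁⁴ − T₂⁴)/(1/ε₁ + 1/ε₂ − 1).
T₁⁴ − T₂⁴ = 4.929×10¹² − 2.881×10¹⁰ = 4.900×10¹² K⁴.
1/ε₁ + 1/ε₂ − 1 = 8.333 + 1.163 − 1 = 8.496.
q = 5.67×10⁻⁸ × 4.900×10¹² / 8.496.

q ≈ 32700 W/m²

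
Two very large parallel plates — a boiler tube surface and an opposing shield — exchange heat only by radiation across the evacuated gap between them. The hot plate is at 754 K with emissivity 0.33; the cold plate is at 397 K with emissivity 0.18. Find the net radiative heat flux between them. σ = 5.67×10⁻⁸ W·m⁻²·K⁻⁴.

q ≈ 2230 W/m²

For two infinite grey parallel plates, q = σ(T₁⁴ − T₂⁴)/(1/ε₁ + 1/ε₂ − 1).
T₁⁴ − T₂⁴ = 3.232×10¹¹ − 2.484×10¹⁰ = 2.984×10¹¹ K⁴.
1/ε₁ + 1/ε₂ − 1 = 3.030 + 5.556 − 1 = 7.586.
q = 5.67×10⁻⁸ × 2.984×10¹¹ / 7.586.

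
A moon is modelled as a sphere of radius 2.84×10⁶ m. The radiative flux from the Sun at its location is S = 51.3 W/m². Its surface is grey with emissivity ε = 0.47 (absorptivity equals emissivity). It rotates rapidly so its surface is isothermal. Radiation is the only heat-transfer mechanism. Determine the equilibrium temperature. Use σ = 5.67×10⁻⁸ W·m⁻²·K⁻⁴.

T ≈ 123 K

At equilibrium, absorbed power = emitted power.
Absorbing cross-section = πr² = 2.534×10¹³ m²; emitting surface = 4πr² = 1.014×10¹⁴ m² (ratio 4).
εS·A_cross = εσ·A_surf·T⁴  ⇒  T⁴ = S/(4σ)   (ε cancels).
T⁴ = 51.3/(4·5.67×10⁻⁸) = 2.262×10⁸ K⁴.
T = (2.262×10⁸)^(1/4).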